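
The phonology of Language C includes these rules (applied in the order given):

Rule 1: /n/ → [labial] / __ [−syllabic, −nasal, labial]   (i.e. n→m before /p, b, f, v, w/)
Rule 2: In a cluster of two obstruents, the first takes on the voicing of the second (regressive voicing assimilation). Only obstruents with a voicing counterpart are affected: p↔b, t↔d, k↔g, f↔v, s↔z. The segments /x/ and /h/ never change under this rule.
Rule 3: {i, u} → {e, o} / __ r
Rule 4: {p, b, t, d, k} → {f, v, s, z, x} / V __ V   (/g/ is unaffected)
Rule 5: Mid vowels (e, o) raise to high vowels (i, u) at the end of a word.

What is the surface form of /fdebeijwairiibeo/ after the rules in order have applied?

vdeveijwaeriiveu

Rule 1 (nasal place assimilation): no segment meets the environment; /fdebeijwairiibeo/ is unchanged.
Rule 2 (regressive voicing assimilation): /f/ precedes the voiced obstruent /d/, so it voices to [v] by assimilation. /fdebeijwairiibeo/ → vdebeijwairiibeo.
Rule 3 (pre-rhotic lowering): /i/ is a high vowel immediately before /r/, so it lowers to [e]. /vdebeijwairiibeo/ → vdebeijwaeriibeo.
Rule 4 (intervocalic spirantization): /b/ is a stop between vowels /e/ and /e/, so it spirantizes to the fricative [v]. /b/ is a stop between vowels /i/ and /e/, so it spirantizes to the fricative [v]. /vdebeijwaeriibeo/ → vdeveijwaeriiveo.
Rule 5 (final vowel raising): /o/ is a mid vowel in word-final position, so it raises to [u]. /vdeveijwaeriiveo/ → vdeveijwaeriiveu.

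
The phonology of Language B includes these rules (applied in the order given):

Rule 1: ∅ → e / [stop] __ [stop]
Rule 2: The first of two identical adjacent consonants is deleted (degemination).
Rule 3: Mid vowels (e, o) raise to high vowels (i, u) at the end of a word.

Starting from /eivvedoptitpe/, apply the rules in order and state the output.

Rule 1 (stop-cluster e-epenthesis): /p/ and /t/ form a stop–stop cluster, so [e] is inserted between them. /t/ and /p/ form a stop–stop cluster, so [e] is inserted between them. /eivvedoptitpe/ → eivvedopetitepe.
Rule 2 (degemination): /vv/ is a geminate; the first /v/ deletes. /eivvedopetitepe/ → eivedopetitepe.
Rule 3 (final vowel raising): /e/ is a mid vowel in word-final position, so it raises to [i]. /eivedopetitepe/ → eivedopetitepi.

eivedopetitepi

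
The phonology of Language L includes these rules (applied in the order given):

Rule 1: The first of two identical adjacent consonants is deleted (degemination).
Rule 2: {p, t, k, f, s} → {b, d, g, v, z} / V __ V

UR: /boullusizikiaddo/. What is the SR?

bouluzizigiado

Rule 1 (degemination): /ll/ is a geminate; the first /l/ deletes. /dd/ is a geminate; the first /d/ deletes. /boullusizikiaddo/ → boulusizikiado.
Rule 2 (intervocalic voicing): /s/ is a voiceless obstruent between vowels /u/ and /i/, so it voices to [z]. /k/ is a voiceless obstruent between vowels /i/ and /i/, so it voices to [g]. /boulusizikiado/ → bouluzizigiado.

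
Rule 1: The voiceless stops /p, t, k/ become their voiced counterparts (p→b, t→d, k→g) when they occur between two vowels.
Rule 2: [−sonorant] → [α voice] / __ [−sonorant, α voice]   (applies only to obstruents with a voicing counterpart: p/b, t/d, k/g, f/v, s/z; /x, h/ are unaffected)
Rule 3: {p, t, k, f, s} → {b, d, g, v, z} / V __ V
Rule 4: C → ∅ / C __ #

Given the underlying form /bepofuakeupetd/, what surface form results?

Rule 1 (intervocalic voicing): /p/ is a voiceless stop between vowels /e/ and /o/, so it voices to [b]. /k/ is a voiceless stop between vowels /a/ and /e/, so it voices to [g]. /p/ is a voiceless stop between vowels /u/ and /e/, so it voices to [b]. /bepofuakeupetd/ → bebofuageubetd.
Rule 2 (regressive voicing assimilation): /t/ precedes the voiced obstruent /d/, so it voices to [d] by assimilation. /bebofuageubetd/ → bebofuageubedd.
Rule 3 (intervocalic voicing): /f/ is a voiceless obstruent between vowels /o/ and /u/, so it voices to [v]. /bebofuageubedd/ → bebovuageubedd.
Rule 4 (final cluster simplification): /d/ is the second consonant of a word-final cluster /dd/, so it deletes. /bebovuageubedd/ → bebovuageubed.

bebovuageubed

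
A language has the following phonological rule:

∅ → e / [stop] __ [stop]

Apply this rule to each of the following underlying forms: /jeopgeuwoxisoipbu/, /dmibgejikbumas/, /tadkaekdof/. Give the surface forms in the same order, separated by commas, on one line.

/jeopgeuwoxisoipbu/: /p/ and /g/ form a stop–stop cluster, so [e] is inserted between them. /p/ and /b/ form a stop–stop cluster, so [e] is inserted between them. → [jeopegeuwoxisoipebu].
/dmibgejikbumas/: /b/ and /g/ form a stop–stop cluster, so [e] is inserted between them. /k/ and /b/ form a stop–stop cluster, so [e] is inserted between them. → [dmibegejikebumas].
/tadkaekdof/: /d/ and /k/ form a stop–stop cluster, so [e] is inserted between them. /k/ and /d/ form a stop–stop cluster, so [e] is inserted between them. → [tadekaekedof].

jeopegeuwoxisoipebu, dmibegejikebumas, tadekaekedof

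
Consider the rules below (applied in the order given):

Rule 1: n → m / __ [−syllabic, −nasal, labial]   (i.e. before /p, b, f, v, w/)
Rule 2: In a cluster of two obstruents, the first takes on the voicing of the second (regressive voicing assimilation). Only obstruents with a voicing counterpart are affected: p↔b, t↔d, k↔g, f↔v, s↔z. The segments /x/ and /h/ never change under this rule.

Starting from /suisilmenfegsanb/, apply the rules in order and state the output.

Rule 1 (nasal place assimilation): /n/ precedes the labial consonant /f/, so it assimilates in place to [m]. /n/ precedes the labial consonant /b/, so it assimilates in place to [m]. /suisilmenfegsanb/ → suisilmemfegsamb.
Rule 2 (regressive voicing assimilation): /g/ precedes the voiceless obstruent /s/, so it devoices to [k] by assimilation. /suisilmemfegsamb/ → suisilmemfeksamb.

suisilmemfeksamb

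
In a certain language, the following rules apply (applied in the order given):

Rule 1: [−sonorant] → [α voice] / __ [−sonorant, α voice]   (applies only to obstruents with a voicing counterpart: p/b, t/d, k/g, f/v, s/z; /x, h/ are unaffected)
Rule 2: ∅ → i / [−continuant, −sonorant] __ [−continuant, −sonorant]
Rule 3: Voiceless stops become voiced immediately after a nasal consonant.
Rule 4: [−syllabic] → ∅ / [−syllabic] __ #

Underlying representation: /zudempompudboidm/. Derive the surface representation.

Rule 1 (regressive voicing assimilation): no segment meets the environment; /zudempompudboidm/ is unchanged.
Rule 2 (stop-cluster i-epenthesis): /d/ and /b/ form a stop–stop cluster, so [i] is inserted between them. /zudempompudboidm/ → zudempompudiboidm.
Rule 3 (post-nasal voicing): /p/ is a voiceless stop immediately after the nasal /m/, so it voices to [b]. /p/ is a voiceless stop immediately after the nasal /m/, so it voices to [b]. /zudempompudiboidm/ → zudembombudiboidm.
Rule 4 (final cluster simplification): /m/ is the second consonant of a word-final cluster /dm/, so it deletes. /zudembombudiboidm/ → zudembombudiboid.

zudembombudiboid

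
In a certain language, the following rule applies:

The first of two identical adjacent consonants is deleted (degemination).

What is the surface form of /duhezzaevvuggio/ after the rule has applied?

/zz/ is a geminate; the first /z/ deletes.
/vv/ is a geminate; the first /v/ deletes.
/gg/ is a geminate; the first /g/ deletes.
Surface form: [duhezaevugio].

duhezaevugio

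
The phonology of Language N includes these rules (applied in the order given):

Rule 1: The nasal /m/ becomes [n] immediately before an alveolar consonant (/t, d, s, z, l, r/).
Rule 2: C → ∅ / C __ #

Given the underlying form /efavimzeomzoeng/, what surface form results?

Rule 1 (nasal place assimilation): /m/ precedes the alveolar consonant /z/, so it assimilates in place to [n]. /m/ precedes the alveolar consonant /z/, so it assimilates in place to [n]. /efavimzeomzoeng/ → efavinzeonzoeng.
Rule 2 (final cluster simplification): /g/ is the second consonant of a word-final cluster /ng/, so it deletes. /efavinzeonzoeng/ → efavinzeonzoen.

efavinzeonzoen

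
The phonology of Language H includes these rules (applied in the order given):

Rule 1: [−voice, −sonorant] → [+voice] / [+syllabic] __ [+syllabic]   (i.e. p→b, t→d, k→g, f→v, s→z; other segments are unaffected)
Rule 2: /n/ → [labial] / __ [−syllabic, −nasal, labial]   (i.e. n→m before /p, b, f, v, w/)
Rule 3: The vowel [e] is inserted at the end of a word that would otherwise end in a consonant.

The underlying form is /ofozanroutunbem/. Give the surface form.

ovozanroudumbeme

Rule 1 (intervocalic voicing): /f/ is a voiceless obstruent between vowels /o/ and /o/, so it voices to [v]. /t/ is a voiceless obstruent between vowels /u/ and /u/, so it voices to [d]. /ofozanroutunbem/ → ovozanroudunbem.
Rule 2 (nasal place assimilation): /n/ precedes the labial consonant /b/, so it assimilates in place to [m]. /ovozanroudunbem/ → ovozanroudumbem.
Rule 3 (final e-epenthesis): the form ends in the consonant /m/, so [e] is inserted word-finally. /ovozanroudumbem/ → ovozanroudumbeme.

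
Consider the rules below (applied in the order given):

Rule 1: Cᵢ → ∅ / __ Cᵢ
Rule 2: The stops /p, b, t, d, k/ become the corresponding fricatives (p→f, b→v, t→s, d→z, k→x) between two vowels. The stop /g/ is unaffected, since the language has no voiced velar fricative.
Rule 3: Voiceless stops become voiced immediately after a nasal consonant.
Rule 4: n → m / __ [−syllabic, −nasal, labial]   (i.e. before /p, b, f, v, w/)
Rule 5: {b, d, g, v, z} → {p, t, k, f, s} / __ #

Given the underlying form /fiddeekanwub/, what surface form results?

fizeexamwup

Rule 1 (degemination): /dd/ is a geminate; the first /d/ deletes. /fiddeekanwub/ → fideekanwub.
Rule 2 (intervocalic spirantization): /d/ is a stop between vowels /i/ and /e/, so it spirantizes to the fricative [z]. /k/ is a stop between vowels /e/ and /a/, so it spirantizes to the fricative [x]. /fideekanwub/ → fizeexanwub.
Rule 3 (post-nasal voicing): no segment meets the environment; /fizeexanwub/ is unchanged.
Rule 4 (nasal place assimilation): /n/ precedes the labial consonant /w/, so it assimilates in place to [m]. /fizeexanwub/ → fizeexamwub.
Rule 5 (final devoicing): /b/ is a voiced obstruent in word-final position, so it devoices to [p]. /fizeexamwub/ → fizeexamwup.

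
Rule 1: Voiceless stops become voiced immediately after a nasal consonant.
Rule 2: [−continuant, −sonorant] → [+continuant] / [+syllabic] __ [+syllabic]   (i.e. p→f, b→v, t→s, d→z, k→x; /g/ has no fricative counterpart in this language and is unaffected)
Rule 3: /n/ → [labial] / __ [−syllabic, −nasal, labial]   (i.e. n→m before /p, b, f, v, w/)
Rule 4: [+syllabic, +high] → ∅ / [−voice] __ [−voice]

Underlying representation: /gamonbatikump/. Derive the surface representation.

gamombasxumb

Rule 1 (post-nasal voicing): /p/ is a voiceless stop immediately after the nasal /m/, so it voices to [b]. /gamonbatikump/ → gamonbatikumb.
Rule 2 (intervocalic spirantization): /t/ is a stop between vowels /a/ and /i/, so it spirantizes to the fricative [s]. /k/ is a stop between vowels /i/ and /u/, so it spirantizes to the fricative [x]. /gamonbatikumb/ → gamonbasixumb.
Rule 3 (nasal place assimilation): /n/ precedes the labial consonant /b/, so it assimilates in place to [m]. /gamonbasixumb/ → gamombasixumb.
Rule 4 (high vowel syncope): /i/ is a high vowel flanked by voiceless consonants /s/ and /x/, so it deletes. /gamombasixumb/ → gamombasxumb.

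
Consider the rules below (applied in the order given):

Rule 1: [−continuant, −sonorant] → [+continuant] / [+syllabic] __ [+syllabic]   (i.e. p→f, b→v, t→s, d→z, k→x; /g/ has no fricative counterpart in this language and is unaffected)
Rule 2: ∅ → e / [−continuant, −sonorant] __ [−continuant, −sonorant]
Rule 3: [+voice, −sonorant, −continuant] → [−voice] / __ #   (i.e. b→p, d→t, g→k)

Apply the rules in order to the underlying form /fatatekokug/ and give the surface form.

Rule 1 (intervocalic spirantization): /t/ is a stop between vowels /a/ and /a/, so it spirantizes to the fricative [s]. /t/ is a stop between vowels /a/ and /e/, so it spirantizes to the fricative [s]. /k/ is a stop between vowels /e/ and /o/, so it spirantizes to the fricative [x]. /k/ is a stop between vowels /o/ and /u/, so it spirantizes to the fricative [x]. /fatatekokug/ → fasasexoxug.
Rule 2 (stop-cluster e-epenthesis): no segment meets the environment; /fasasexoxug/ is unchanged.
Rule 3 (final devoicing): /g/ is a voiced stop in word-final position, so it devoices to [k]. /fasasexoxug/ → fasasexoxuk.

fasasexoxuk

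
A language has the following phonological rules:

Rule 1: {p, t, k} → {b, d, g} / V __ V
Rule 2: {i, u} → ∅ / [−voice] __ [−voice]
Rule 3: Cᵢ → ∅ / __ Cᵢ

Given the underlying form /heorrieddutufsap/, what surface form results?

Rule 1 (intervocalic voicing): /t/ is a voiceless stop between vowels /u/ and /u/, so it voices to [d]. /heorrieddutufsap/ → heorrieddudufsap.
Rule 2 (high vowel syncope): no segment meets the environment; /heorrieddudufsap/ is unchanged.
Rule 3 (degemination): /rr/ is a geminate; the first /r/ deletes. /dd/ is a geminate; the first /d/ deletes. /heorrieddudufsap/ → heoriedudufsap.

heoriedudufsap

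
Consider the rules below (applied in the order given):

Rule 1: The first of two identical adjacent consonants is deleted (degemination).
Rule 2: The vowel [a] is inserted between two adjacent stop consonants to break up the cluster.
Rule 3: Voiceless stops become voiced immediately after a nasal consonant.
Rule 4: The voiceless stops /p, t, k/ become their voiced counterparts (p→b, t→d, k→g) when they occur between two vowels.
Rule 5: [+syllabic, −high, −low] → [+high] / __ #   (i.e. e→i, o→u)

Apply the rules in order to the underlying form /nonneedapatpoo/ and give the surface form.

noneedabadabou

Rule 1 (degemination): /nn/ is a geminate; the first /n/ deletes. /nonneedapatpoo/ → noneedapatpoo.
Rule 2 (stop-cluster a-epenthesis): /t/ and /p/ form a stop–stop cluster, so [a] is inserted between them. /noneedapatpoo/ → noneedapatapoo.
Rule 3 (post-nasal voicing): no segment meets the environment; /noneedapatapoo/ is unchanged.
Rule 4 (intervocalic voicing): /p/ is a voiceless stop between vowels /a/ and /a/, so it voices to [b]. /t/ is a voiceless stop between vowels /a/ and /a/, so it voices to [d]. /p/ is a voiceless stop between vowels /a/ and /o/, so it voices to [b]. /noneedapatapoo/ → noneedabadaboo.
Rule 5 (final vowel raising): /o/ is a mid vowel in word-final position, so it raises to [u]. /noneedabadaboo/ → noneedabadabou.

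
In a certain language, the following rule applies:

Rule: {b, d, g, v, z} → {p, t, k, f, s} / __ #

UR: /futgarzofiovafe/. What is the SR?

futgarzofiovafe

No segment of /futgarzofiovafe/ meets the structural description of the rule, so the form surfaces unchanged.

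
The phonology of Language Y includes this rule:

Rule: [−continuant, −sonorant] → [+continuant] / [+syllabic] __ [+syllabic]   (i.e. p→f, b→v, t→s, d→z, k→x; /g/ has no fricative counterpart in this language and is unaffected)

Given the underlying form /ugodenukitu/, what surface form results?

ugozenuxisu

/d/ is a stop between vowels /o/ and /e/, so it spirantizes to the fricative [z].
/k/ is a stop between vowels /u/ and /i/, so it spirantizes to the fricative [x].
/t/ is a stop between vowels /i/ and /u/, so it spirantizes to the fricative [s].
Surface form: [ugozenuxisu].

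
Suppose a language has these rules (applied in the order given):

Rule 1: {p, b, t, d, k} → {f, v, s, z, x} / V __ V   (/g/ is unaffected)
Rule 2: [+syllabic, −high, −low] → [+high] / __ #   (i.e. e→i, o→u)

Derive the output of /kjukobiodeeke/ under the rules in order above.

Rule 1 (intervocalic spirantization): /k/ is a stop between vowels /u/ and /o/, so it spirantizes to the fricative [x]. /b/ is a stop between vowels /o/ and /i/, so it spirantizes to the fricative [v]. /d/ is a stop between vowels /o/ and /e/, so it spirantizes to the fricative [z]. /k/ is a stop between vowels /e/ and /e/, so it spirantizes to the fricative [x]. /kjukobiodeeke/ → kjuxoviozeexe.
Rule 2 (final vowel raising): /e/ is a mid vowel in word-final position, so it raises to [i]. /kjuxoviozeexe/ → kjuxoviozeexi.

kjuxoviozeexi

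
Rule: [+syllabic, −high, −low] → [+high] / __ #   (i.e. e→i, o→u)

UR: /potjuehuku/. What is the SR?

No segment of /potjuehuku/ meets the structural description of the rule, so the form surfaces unchanged.

potjuehuku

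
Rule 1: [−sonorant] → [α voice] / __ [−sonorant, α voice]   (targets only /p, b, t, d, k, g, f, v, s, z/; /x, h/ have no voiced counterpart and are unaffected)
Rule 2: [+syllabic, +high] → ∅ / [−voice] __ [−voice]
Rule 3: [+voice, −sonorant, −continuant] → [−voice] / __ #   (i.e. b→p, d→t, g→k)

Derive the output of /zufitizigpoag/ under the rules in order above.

Rule 1 (regressive voicing assimilation): /g/ precedes the voiceless obstruent /p/, so it devoices to [k] by assimilation. /zufitizigpoag/ → zufitizikpoag.
Rule 2 (high vowel syncope): /i/ is a high vowel flanked by voiceless consonants /f/ and /t/, so it deletes. /zufitizikpoag/ → zuftizikpoag.
Rule 3 (final devoicing): /g/ is a voiced stop in word-final position, so it devoices to [k]. /zuftizikpoag/ → zuftizikpoak.

zuftizikpoak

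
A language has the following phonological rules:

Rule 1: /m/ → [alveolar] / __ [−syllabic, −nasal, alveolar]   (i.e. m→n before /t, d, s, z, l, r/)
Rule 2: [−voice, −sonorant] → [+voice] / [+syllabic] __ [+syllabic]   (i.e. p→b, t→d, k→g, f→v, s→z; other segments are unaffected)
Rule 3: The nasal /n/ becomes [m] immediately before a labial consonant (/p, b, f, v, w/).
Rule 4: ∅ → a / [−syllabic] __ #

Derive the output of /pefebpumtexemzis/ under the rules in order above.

Rule 1 (nasal place assimilation): /m/ precedes the alveolar consonant /t/, so it assimilates in place to [n]. /m/ precedes the alveolar consonant /z/, so it assimilates in place to [n]. /pefebpumtexemzis/ → pefebpuntexenzis.
Rule 2 (intervocalic voicing): /f/ is a voiceless obstruent between vowels /e/ and /e/, so it voices to [v]. /pefebpuntexenzis/ → pevebpuntexenzis.
Rule 3 (nasal place assimilation): no segment meets the environment; /pevebpuntexenzis/ is unchanged.
Rule 4 (final a-epenthesis): the form ends in the consonant /s/, so [a] is inserted word-finally. /pevebpuntexenzis/ → pevebpuntexenzisa.

pevebpuntexenzisa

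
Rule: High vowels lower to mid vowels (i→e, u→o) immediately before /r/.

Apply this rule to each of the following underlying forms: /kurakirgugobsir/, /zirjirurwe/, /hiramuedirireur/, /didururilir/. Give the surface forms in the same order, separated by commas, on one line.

korakergugobser, zerjerorwe, heramuederereor, didororiler

/kurakirgugobsir/: /u/ is a high vowel immediately before /r/, so it lowers to [o]. /i/ is a high vowel immediately before /r/, so it lowers to [e]. /i/ is a high vowel immediately before /r/, so it lowers to [e]. → [korakergugobser].
/zirjirurwe/: /i/ is a high vowel immediately before /r/, so it lowers to [e]. /i/ is a high vowel immediately before /r/, so it lowers to [e]. /u/ is a high vowel immediately before /r/, so it lowers to [o]. → [zerjerorwe].
/hiramuedirireur/: /i/ is a high vowel immediately before /r/, so it lowers to [e]. /i/ is a high vowel immediately before /r/, so it lowers to [e]. /i/ is a high vowel immediately before /r/, so it lowers to [e]. /u/ is a high vowel immediately before /r/, so it lowers to [o]. → [heramuederereor].
/didururilir/: /u/ is a high vowel immediately before /r/, so it lowers to [o]. /u/ is a high vowel immediately before /r/, so it lowers to [o]. /i/ is a high vowel immediately before /r/, so it lowers to [e]. → [didororiler].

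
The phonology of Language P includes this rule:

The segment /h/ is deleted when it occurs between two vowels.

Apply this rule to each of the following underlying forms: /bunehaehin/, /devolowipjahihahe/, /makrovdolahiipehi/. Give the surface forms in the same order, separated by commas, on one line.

/bunehaehin/: /h/ occurs between vowels /e/ and /a/, so it deletes. /h/ occurs between vowels /e/ and /i/, so it deletes. → [buneaein].
/devolowipjahihahe/: /h/ occurs between vowels /a/ and /i/, so it deletes. /h/ occurs between vowels /i/ and /a/, so it deletes. /h/ occurs between vowels /a/ and /e/, so it deletes. → [devolowipjaiae].
/makrovdolahiipehi/: /h/ occurs between vowels /a/ and /i/, so it deletes. /h/ occurs between vowels /e/ and /i/, so it deletes. → [makrovdolaiipei].

buneaein, devolowipjaiae, makrovdolaiipei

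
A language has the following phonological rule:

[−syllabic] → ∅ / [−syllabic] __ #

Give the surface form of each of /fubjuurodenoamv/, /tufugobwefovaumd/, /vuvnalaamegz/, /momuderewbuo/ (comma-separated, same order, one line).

/fubjuurodenoamv/: /v/ is the second consonant of a word-final cluster /mv/, so it deletes. → [fubjuurodenoam].
/tufugobwefovaumd/: /d/ is the second consonant of a word-final cluster /md/, so it deletes. → [tufugobwefovaum].
/vuvnalaamegz/: /z/ is the second consonant of a word-final cluster /gz/, so it deletes. → [vuvnalaameg].
/momuderewbuo/: the rule's environment is not met; surfaces unchanged as [momuderewbuo].

fubjuurodenoam, tufugobwefovaum, vuvnalaameg, momuderewbuo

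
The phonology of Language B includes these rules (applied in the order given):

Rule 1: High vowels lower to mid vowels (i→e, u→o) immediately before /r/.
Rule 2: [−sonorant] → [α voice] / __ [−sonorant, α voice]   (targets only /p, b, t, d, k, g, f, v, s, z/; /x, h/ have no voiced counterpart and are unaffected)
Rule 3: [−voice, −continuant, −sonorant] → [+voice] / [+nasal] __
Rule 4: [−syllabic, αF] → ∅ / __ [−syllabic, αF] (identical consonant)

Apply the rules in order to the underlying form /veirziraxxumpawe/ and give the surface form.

veerzeraxumbawe

Rule 1 (pre-rhotic lowering): /i/ is a high vowel immediately before /r/, so it lowers to [e]. /i/ is a high vowel immediately before /r/, so it lowers to [e]. /veirziraxxumpawe/ → veerzeraxxumpawe.
Rule 2 (regressive voicing assimilation): no segment meets the environment; /veerzeraxxumpawe/ is unchanged.
Rule 3 (post-nasal voicing): /p/ is a voiceless stop immediately after the nasal /m/, so it voices to [b]. /veerzeraxxumpawe/ → veerzeraxxumbawe.
Rule 4 (degemination): /xx/ is a geminate; the first /x/ deletes. /veerzeraxxumbawe/ → veerzeraxumbawe.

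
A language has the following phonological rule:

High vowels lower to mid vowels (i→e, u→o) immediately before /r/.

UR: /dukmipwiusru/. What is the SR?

dukmipwiusru

No segment of /dukmipwiusru/ meets the structural description of the rule, so the form surfaces unchanged.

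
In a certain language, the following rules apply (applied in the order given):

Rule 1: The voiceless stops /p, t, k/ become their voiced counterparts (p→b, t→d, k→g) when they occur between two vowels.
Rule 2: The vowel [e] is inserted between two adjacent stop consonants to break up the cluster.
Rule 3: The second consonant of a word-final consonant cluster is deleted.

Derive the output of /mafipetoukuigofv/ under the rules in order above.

mafibedouguigof

Rule 1 (intervocalic voicing): /p/ is a voiceless stop between vowels /i/ and /e/, so it voices to [b]. /t/ is a voiceless stop between vowels /e/ and /o/, so it voices to [d]. /k/ is a voiceless stop between vowels /u/ and /u/, so it voices to [g]. /mafipetoukuigofv/ → mafibedouguigofv.
Rule 2 (stop-cluster e-epenthesis): no segment meets the environment; /mafibedouguigofv/ is unchanged.
Rule 3 (final cluster simplification): /v/ is the second consonant of a word-final cluster /fv/, so it deletes. /mafibedouguigofv/ → mafibedouguigof.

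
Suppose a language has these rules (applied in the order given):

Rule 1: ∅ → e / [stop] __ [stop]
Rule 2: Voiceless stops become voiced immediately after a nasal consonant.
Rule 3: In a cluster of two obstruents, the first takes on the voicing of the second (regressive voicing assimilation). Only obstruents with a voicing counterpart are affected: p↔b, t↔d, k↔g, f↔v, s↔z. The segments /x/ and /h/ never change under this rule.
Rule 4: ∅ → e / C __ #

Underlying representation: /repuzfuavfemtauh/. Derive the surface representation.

Rule 1 (stop-cluster e-epenthesis): no segment meets the environment; /repuzfuavfemtauh/ is unchanged.
Rule 2 (post-nasal voicing): /t/ is a voiceless stop immediately after the nasal /m/, so it voices to [d]. /repuzfuavfemtauh/ → repuzfuavfemdauh.
Rule 3 (regressive voicing assimilation): /z/ precedes the voiceless obstruent /f/, so it devoices to [s] by assimilation. /v/ precedes the voiceless obstruent /f/, so it devoices to [f] by assimilation. /repuzfuavfemdauh/ → repusfuaffemdauh.
Rule 4 (final e-epenthesis): the form ends in the consonant /h/, so [e] is inserted word-finally. /repusfuaffemdauh/ → repusfuaffemdauhe.

repusfuaffemdauhe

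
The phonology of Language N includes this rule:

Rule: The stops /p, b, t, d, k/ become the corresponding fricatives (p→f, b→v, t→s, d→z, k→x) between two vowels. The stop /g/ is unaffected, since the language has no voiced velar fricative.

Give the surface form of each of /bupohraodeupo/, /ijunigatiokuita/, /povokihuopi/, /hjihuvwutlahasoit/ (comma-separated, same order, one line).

/bupohraodeupo/: /p/ is a stop between vowels /u/ and /o/, so it spirantizes to the fricative [f]. /d/ is a stop between vowels /o/ and /e/, so it spirantizes to the fricative [z]. /p/ is a stop between vowels /u/ and /o/, so it spirantizes to the fricative [f]. → [bufohraozeufo].
/ijunigatiokuita/: /t/ is a stop between vowels /a/ and /i/, so it spirantizes to the fricative [s]. /k/ is a stop between vowels /o/ and /u/, so it spirantizes to the fricative [x]. /t/ is a stop between vowels /i/ and /a/, so it spirantizes to the fricative [s]. → [ijunigasioxuisa].
/povokihuopi/: /k/ is a stop between vowels /o/ and /i/, so it spirantizes to the fricative [x]. /p/ is a stop between vowels /o/ and /i/, so it spirantizes to the fricative [f]. → [povoxihuofi].
/hjihuvwutlahasoit/: the rule's environment is not met; surfaces unchanged as [hjihuvwutlahasoit].

bufohraozeufo, ijunigasioxuisa, povoxihuofi, hjihuvwutlahasoit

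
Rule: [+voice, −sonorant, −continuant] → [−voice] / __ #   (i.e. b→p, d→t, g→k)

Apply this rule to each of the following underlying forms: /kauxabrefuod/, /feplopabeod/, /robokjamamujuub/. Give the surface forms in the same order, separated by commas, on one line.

/kauxabrefuod/: /d/ is a voiced stop in word-final position, so it devoices to [t]. → [kauxabrefuot].
/feplopabeod/: /d/ is a voiced stop in word-final position, so it devoices to [t]. → [feplopabeot].
/robokjamamujuub/: /b/ is a voiced stop in word-final position, so it devoices to [p]. → [robokjamamujuup].

kauxabrefuot, feplopabeot, robokjamamujuup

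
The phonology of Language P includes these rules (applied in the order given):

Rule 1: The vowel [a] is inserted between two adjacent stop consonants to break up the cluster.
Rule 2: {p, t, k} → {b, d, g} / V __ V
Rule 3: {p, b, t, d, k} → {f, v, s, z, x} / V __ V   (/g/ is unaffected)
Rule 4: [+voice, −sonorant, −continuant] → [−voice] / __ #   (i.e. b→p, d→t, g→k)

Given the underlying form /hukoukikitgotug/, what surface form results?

Rule 1 (stop-cluster a-epenthesis): /t/ and /g/ form a stop–stop cluster, so [a] is inserted between them. /hukoukikitgotug/ → hukoukikitagotug.
Rule 2 (intervocalic voicing): /k/ is a voiceless stop between vowels /u/ and /o/, so it voices to [g]. /k/ is a voiceless stop between vowels /u/ and /i/, so it voices to [g]. /k/ is a voiceless stop between vowels /i/ and /i/, so it voices to [g]. /t/ is a voiceless stop between vowels /i/ and /a/, so it voices to [d]. /t/ is a voiceless stop between vowels /o/ and /u/, so it voices to [d]. /hukoukikitagotug/ → hugougigidagodug.
Rule 3 (intervocalic spirantization): /d/ is a stop between vowels /i/ and /a/, so it spirantizes to the fricative [z]. /d/ is a stop between vowels /o/ and /u/, so it spirantizes to the fricative [z]. /hugougigidagodug/ → hugougigizagozug.
Rule 4 (final devoicing): /g/ is a voiced stop in word-final position, so it devoices to [k]. /hugougigizagozug/ → hugougigizagozuk.

hugougigizagozuk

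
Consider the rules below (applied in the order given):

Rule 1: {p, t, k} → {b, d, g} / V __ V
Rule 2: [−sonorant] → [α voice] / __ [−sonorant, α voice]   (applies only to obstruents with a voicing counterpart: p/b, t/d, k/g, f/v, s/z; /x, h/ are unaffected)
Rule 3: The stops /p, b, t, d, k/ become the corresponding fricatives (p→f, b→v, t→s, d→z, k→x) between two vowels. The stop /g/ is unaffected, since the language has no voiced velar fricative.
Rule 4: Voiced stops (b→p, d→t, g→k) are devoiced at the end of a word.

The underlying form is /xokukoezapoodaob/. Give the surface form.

xogugoezavoozaop

Rule 1 (intervocalic voicing): /k/ is a voiceless stop between vowels /o/ and /u/, so it voices to [g]. /k/ is a voiceless stop between vowels /u/ and /o/, so it voices to [g]. /p/ is a voiceless stop between vowels /a/ and /o/, so it voices to [b]. /xokukoezapoodaob/ → xogugoezaboodaob.
Rule 2 (regressive voicing assimilation): no segment meets the environment; /xogugoezaboodaob/ is unchanged.
Rule 3 (intervocalic spirantization): /b/ is a stop between vowels /a/ and /o/, so it spirantizes to the fricative [v]. /d/ is a stop between vowels /o/ and /a/, so it spirantizes to the fricative [z]. /xogugoezaboodaob/ → xogugoezavoozaob.
Rule 4 (final devoicing): /b/ is a voiced stop in word-final position, so it devoices to [p]. /xogugoezavoozaob/ → xogugoezavoozaop.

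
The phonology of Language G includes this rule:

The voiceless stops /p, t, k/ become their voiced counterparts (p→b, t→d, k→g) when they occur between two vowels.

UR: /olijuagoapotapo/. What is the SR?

olijuagoabodabo

/p/ is a voiceless stop between vowels /a/ and /o/, so it voices to [b].
/t/ is a voiceless stop between vowels /o/ and /a/, so it voices to [d].
/p/ is a voiceless stop between vowels /a/ and /o/, so it voices to [b].
Surface form: [olijuagoabodabo].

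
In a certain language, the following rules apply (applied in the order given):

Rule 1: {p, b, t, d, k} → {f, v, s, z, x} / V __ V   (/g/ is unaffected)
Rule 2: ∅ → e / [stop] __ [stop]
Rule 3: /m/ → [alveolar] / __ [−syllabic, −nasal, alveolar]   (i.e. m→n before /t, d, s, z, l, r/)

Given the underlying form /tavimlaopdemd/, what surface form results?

Rule 1 (intervocalic spirantization): no segment meets the environment; /tavimlaopdemd/ is unchanged.
Rule 2 (stop-cluster e-epenthesis): /p/ and /d/ form a stop–stop cluster, so [e] is inserted between them. /tavimlaopdemd/ → tavimlaopedemd.
Rule 3 (nasal place assimilation): /m/ precedes the alveolar consonant /l/, so it assimilates in place to [n]. /m/ precedes the alveolar consonant /d/, so it assimilates in place to [n]. /tavimlaopedemd/ → tavinlaopedend.

tavinlaopedend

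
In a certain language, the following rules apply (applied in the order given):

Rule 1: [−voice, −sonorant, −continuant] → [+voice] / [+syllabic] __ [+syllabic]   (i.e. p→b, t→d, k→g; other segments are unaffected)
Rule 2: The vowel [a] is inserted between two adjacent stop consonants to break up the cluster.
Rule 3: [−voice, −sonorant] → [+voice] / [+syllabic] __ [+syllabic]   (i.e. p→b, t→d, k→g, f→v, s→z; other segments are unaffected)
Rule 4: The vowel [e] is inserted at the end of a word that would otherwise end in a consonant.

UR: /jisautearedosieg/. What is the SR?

jizaudearedoziege

Rule 1 (intervocalic voicing): /t/ is a voiceless stop between vowels /u/ and /e/, so it voices to [d]. /jisautearedosieg/ → jisaudearedosieg.
Rule 2 (stop-cluster a-epenthesis): no segment meets the environment; /jisaudearedosieg/ is unchanged.
Rule 3 (intervocalic voicing): /s/ is a voiceless obstruent between vowels /i/ and /a/, so it voices to [z]. /s/ is a voiceless obstruent between vowels /o/ and /i/, so it voices to [z]. /jisaudearedosieg/ → jizaudearedozieg.
Rule 4 (final e-epenthesis): the form ends in the consonant /g/, so [e] is inserted word-finally. /jizaudearedozieg/ → jizaudearedoziege.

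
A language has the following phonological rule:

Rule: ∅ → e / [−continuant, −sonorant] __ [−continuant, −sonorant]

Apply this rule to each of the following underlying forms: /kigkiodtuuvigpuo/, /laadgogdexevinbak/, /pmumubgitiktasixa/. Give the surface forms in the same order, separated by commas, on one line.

kigekiodetuuvigepuo, laadegogedexevinbak, pmumubegitiketasixa

/kigkiodtuuvigpuo/: /g/ and /k/ form a stop–stop cluster, so [e] is inserted between them. /d/ and /t/ form a stop–stop cluster, so [e] is inserted between them. /g/ and /p/ form a stop–stop cluster, so [e] is inserted between them. → [kigekiodetuuvigepuo].
/laadgogdexevinbak/: /d/ and /g/ form a stop–stop cluster, so [e] is inserted between them. /g/ and /d/ form a stop–stop cluster, so [e] is inserted between them. → [laadegogedexevinbak].
/pmumubgitiktasixa/: /b/ and /g/ form a stop–stop cluster, so [e] is inserted between them. /k/ and /t/ form a stop–stop cluster, so [e] is inserted between them. → [pmumubegitiketasixa].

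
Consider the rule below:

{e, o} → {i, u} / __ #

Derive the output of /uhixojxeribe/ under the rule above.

/e/ is a mid vowel in word-final position, so it raises to [i].
The other instances of /o/, /e/ do not occur in the required environment and remain unchanged.
Surface form: [uhixojxeribi].

uhixojxeribi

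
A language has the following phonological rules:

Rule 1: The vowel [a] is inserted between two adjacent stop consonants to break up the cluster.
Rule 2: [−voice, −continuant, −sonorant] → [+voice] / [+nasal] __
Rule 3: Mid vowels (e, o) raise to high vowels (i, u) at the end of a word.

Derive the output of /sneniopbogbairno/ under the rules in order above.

Rule 1 (stop-cluster a-epenthesis): /p/ and /b/ form a stop–stop cluster, so [a] is inserted between them. /g/ and /b/ form a stop–stop cluster, so [a] is inserted between them. /sneniopbogbairno/ → sneniopabogabairno.
Rule 2 (post-nasal voicing): no segment meets the environment; /sneniopabogabairno/ is unchanged.
Rule 3 (final vowel raising): /o/ is a mid vowel in word-final position, so it raises to [u]. /sneniopabogabairno/ → sneniopabogabairnu.

sneniopabogabairnu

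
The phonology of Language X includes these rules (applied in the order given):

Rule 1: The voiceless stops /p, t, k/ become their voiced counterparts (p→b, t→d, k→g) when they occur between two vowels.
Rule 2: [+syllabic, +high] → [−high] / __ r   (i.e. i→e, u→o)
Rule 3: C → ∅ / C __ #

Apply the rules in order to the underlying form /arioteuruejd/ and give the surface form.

Rule 1 (intervocalic voicing): /t/ is a voiceless stop between vowels /o/ and /e/, so it voices to [d]. /arioteuruejd/ → ariodeuruejd.
Rule 2 (pre-rhotic lowering): /u/ is a high vowel immediately before /r/, so it lowers to [o]. /ariodeuruejd/ → ariodeoruejd.
Rule 3 (final cluster simplification): /d/ is the second consonant of a word-final cluster /jd/, so it deletes. /ariodeoruejd/ → ariodeoruej.

ariodeoruej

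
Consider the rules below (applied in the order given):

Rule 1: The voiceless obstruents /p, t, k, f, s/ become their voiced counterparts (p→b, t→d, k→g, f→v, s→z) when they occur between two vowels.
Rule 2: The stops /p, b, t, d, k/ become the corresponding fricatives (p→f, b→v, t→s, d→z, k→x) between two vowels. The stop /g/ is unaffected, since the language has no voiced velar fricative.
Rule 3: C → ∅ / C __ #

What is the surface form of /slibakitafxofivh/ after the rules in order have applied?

Rule 1 (intervocalic voicing): /k/ is a voiceless obstruent between vowels /a/ and /i/, so it voices to [g]. /t/ is a voiceless obstruent between vowels /i/ and /a/, so it voices to [d]. /f/ is a voiceless obstruent between vowels /o/ and /i/, so it voices to [v]. /slibakitafxofivh/ → slibagidafxovivh.
Rule 2 (intervocalic spirantization): /b/ is a stop between vowels /i/ and /a/, so it spirantizes to the fricative [v]. /d/ is a stop between vowels /i/ and /a/, so it spirantizes to the fricative [z]. /slibagidafxovivh/ → slivagizafxovivh.
Rule 3 (final cluster simplification): /h/ is the second consonant of a word-final cluster /vh/, so it deletes. /slivagizafxovivh/ → slivagizafxoviv.

slivagizafxoviv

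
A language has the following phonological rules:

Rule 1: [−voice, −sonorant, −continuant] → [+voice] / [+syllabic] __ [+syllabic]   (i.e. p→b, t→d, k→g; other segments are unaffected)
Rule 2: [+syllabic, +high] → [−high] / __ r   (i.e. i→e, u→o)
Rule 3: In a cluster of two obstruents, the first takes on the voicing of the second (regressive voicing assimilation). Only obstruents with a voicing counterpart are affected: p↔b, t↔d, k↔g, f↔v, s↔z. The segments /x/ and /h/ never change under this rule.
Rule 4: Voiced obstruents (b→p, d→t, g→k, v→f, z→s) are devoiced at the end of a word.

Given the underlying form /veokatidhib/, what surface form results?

veogadithip

Rule 1 (intervocalic voicing): /k/ is a voiceless stop between vowels /o/ and /a/, so it voices to [g]. /t/ is a voiceless stop between vowels /a/ and /i/, so it voices to [d]. /veokatidhib/ → veogadidhib.
Rule 2 (pre-rhotic lowering): no segment meets the environment; /veogadidhib/ is unchanged.
Rule 3 (regressive voicing assimilation): /d/ precedes the voiceless obstruent /h/, so it devoices to [t] by assimilation. /veogadidhib/ → veogadithib.
Rule 4 (final devoicing): /b/ is a voiced obstruent in word-final position, so it devoices to [p]. /veogadithib/ → veogadithip.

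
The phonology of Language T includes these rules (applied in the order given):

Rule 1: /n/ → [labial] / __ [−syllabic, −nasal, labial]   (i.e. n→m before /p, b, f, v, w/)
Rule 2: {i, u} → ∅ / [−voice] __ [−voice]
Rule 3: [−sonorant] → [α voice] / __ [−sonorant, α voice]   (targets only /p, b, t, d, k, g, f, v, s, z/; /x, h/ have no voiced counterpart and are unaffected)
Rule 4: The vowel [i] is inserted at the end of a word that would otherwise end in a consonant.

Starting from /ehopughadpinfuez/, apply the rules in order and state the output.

ehopukhatpimfuezi

Rule 1 (nasal place assimilation): /n/ precedes the labial consonant /f/, so it assimilates in place to [m]. /ehopughadpinfuez/ → ehopughadpimfuez.
Rule 2 (high vowel syncope): no segment meets the environment; /ehopughadpimfuez/ is unchanged.
Rule 3 (regressive voicing assimilation): /g/ precedes the voiceless obstruent /h/, so it devoices to [k] by assimilation. /d/ precedes the voiceless obstruent /p/, so it devoices to [t] by assimilation. /ehopughadpimfuez/ → ehopukhatpimfuez.
Rule 4 (final i-epenthesis): the form ends in the consonant /z/, so [i] is inserted word-finally. /ehopukhatpimfuez/ → ehopukhatpimfuezi.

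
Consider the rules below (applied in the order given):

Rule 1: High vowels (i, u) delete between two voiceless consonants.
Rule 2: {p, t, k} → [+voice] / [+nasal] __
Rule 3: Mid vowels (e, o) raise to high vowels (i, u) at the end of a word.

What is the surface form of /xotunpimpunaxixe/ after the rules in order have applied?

Rule 1 (high vowel syncope): /i/ is a high vowel flanked by voiceless consonants /x/ and /x/, so it deletes. /xotunpimpunaxixe/ → xotunpimpunaxxe.
Rule 2 (post-nasal voicing): /p/ is a voiceless stop immediately after the nasal /n/, so it voices to [b]. /p/ is a voiceless stop immediately after the nasal /m/, so it voices to [b]. /xotunpimpunaxxe/ → xotunbimbunaxxe.
Rule 3 (final vowel raising): /e/ is a mid vowel in word-final position, so it raises to [i]. /xotunbimbunaxxe/ → xotunbimbunaxxi.

xotunbimbunaxxi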